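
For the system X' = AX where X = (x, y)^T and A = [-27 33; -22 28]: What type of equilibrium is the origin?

saddle

A = [[-27,33],[-22,28]]; det(A-λI) = λ^2 - λ - 30.
λ = 6, -5: opposite signs.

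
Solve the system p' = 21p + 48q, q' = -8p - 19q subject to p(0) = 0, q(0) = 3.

p(t) = 18e^(5t) - 18e^(-3t), q(t) = -6e^(5t) + 9e^(-3t)

Coefficient matrix A = [[21, 48], [-8, -19]].
Characteristic polynomial det(A - λI) = λ^2 - 2λ - 15 = 0.
Eigenvalues λ = -3, 5.
For λ=-3: (A-λI) row 1 is [24, 48], so an eigenvector is (2, -1).
For λ=5: (A-λI) row 1 is [16, 48], so an eigenvector is (3, -1).
General solution: K_1e^(-3t)(2,-1) + K_2e^(5t)(3,-1).
Applying p(0)=0, q(0)=3 gives K_1=-9, K_2=6.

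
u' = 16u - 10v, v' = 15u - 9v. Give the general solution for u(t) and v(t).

Coefficient matrix A = [[16, -10], [15, -9]].
Characteristic polynomial det(A - λI) = λ^2 - 7λ + 6 = 0.
Eigenvalues λ = 6, 1.
For λ=6: (A-λI) row 1 is [10, -10], so an eigenvector is (-1, -1).
For λ=1: (A-λI) row 1 is [15, -10], so an eigenvector is (2, 3).
General solution: K_1e^(6t)(-1,-1) + K_2e^(t)(2,3).

u(t) = -K_1e^(6t) + 2K_2e^(t), v(t) = -K_1e^(6t) + 3K_2e^(t)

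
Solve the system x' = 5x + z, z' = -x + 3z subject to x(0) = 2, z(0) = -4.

x(t) = -2te^(4t) + 2e^(4t), z(t) = 2te^(4t) - 4e^(4t)

Coefficient matrix A = [[5, 1], [-1, 3]].
Characteristic polynomial det(A - λI) = λ^2 - 8λ + 16 = 0.
Single eigenvalue λ = 4 with algebraic multiplicity 2.
Eigenvector v = (-1,1); generalized eigenvector w with (A-λI)w=v is (0,-1).
General solution: e^(4t)[C_1·v + C_2·(t·v + w)].
Applying x(0)=2, z(0)=-4 gives C_1=-2, C_2=2.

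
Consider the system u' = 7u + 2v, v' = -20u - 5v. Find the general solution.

Coefficient matrix A = [[7, 2], [-20, -5]].
Characteristic polynomial det(A - λI) = λ^2 - 2λ + 5 = 0.
Eigenvalues λ = 1 ± 2i (complex conjugate pair).
For λ=1+2i: an eigenvector is (0,-1) - i(-1,3) = (0 + i, -1 - 3i).
A real fundamental pair from Re and Im of e^((1+2i)t)v: X_1 = e^(t)(cos(2t)·(0,-1) + sin(2t)·(-1,3)), X_2 = e^(t)(sin(2t)·(0,-1) - cos(2t)·(-1,3)).
General solution: C_1X_1 + C_2X_2.

u(t) = -C_1e^(t)sin(2t) + C_2e^(t)cos(2t), v(t) = 3C_1e^(t)sin(2t) - C_1e^(t)cos(2t) - C_2e^(t)sin(2t) - 3C_2e^(t)cos(2t)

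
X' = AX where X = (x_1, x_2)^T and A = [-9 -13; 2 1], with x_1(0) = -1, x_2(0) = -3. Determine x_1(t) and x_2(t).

x_1(t) = 44e^(-4t)sin(t) - e^(-4t)cos(t), x_2(t) = -17e^(-4t)sin(t) - 3e^(-4t)cos(t)

Coefficient matrix A = [[-9, -13], [2, 1]].
Characteristic polynomial det(A - λI) = λ^2 + 8λ + 17 = 0.
Eigenvalues λ = -4 ± i (complex conjugate pair).
For λ=-4+i: an eigenvector is (3,-1) - i(-2,1) = (3 + 2i, -1 - i).
A real fundamental pair from Re and Im of e^((-4+i)t)v: X_1 = e^(-4t)(cos(t)·(3,-1) + sin(t)·(-2,1)), X_2 = e^(-4t)(sin(t)·(3,-1) - cos(t)·(-2,1)).
General solution: c_1X_1 + c_2X_2.
Applying x_1(0)=-1, x_2(0)=-3 gives c_1=-7, c_2=10.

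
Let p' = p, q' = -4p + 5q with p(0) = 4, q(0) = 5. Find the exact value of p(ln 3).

12

A = [[1,0],[-4,5]]; eigenvalues λ = 1, 5.
Eigenvectors: (-1,-1) for λ=1, (0,1) for λ=5.
From the initial condition, c_1 = -4, c_2 = 1.
p(ln 3) = (-4)(3^1)(-1) + (1)(3^5)(0) = 12.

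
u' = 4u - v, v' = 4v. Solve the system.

u(t) = K_1e^(4t) + K_2te^(4t) - 3K_2e^(4t), v(t) = -K_2e^(4t)

Coefficient matrix A = [[4, -1], [0, 4]].
Characteristic polynomial det(A - λI) = λ^2 - 8λ + 16 = 0.
Single eigenvalue λ = 4 with algebraic multiplicity 2.
Eigenvector v = (1,0); generalized eigenvector w with (A-λI)w=v is (-3,-1).
General solution: e^(4t)[K_1·v + K_2·(t·v + w)].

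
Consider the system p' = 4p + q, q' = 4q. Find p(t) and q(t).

Coefficient matrix A = [[4, 1], [0, 4]].
Characteristic polynomial det(A - λI) = λ^2 - 8λ + 16 = 0.
Single eigenvalue λ = 4 with algebraic multiplicity 2.
Eigenvector v = (1,0); generalized eigenvector w with (A-λI)w=v is (-3,1).
General solution: e^(4t)[K_1·v + K_2·(t·v + w)].

p(t) = K_1e^(4t) + K_2te^(4t) - 3K_2e^(4t), q(t) = K_2e^(4t)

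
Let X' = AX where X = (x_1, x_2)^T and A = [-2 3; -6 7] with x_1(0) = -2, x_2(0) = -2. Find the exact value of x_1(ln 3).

-6

A = [[-2,3],[-6,7]]; eigenvalues λ = 1, 4.
Eigenvectors: (1,1) for λ=1, (1,2) for λ=4.
From the initial condition, c_1 = -2, c_2 = 0.
x_1(ln 3) = (-2)(3^1)(1) + (0)(3^4)(1) = -6.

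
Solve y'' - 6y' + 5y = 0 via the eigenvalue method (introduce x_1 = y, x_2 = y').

y(t) = K_1e^(5t) + K_2e^(t)

Let x_1 = y, x_2 = y'. Then x_1' = x_2 and x_2' = -5x_1 + 6x_2.
A = [[0,1],[-5,6]]; det(A-λI) = λ^2 - 6λ + 5.
Eigenvalues λ = 5, 1 with eigenvectors (1,5), (1,1).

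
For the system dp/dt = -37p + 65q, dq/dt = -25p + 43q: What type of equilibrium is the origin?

A = [[-37,65],[-25,43]]; det(A-λI) = λ^2 - 6λ + 34.
λ = 3 ± 5i: positive real part.

unstable spiral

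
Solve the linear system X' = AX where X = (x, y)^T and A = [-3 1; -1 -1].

Coefficient matrix A = [[-3, 1], [-1, -1]].
Characteristic polynomial det(A - λI) = λ^2 + 4λ + 4 = 0.
Single eigenvalue λ = -2 with algebraic multiplicity 2.
Eigenvector v = (-1,-1); generalized eigenvector w with (A-λI)w=v is (1,0).
General solution: e^(-2t)[C_1·v + C_2·(t·v + w)].

x(t) = -C_1e^(-2t) - C_2te^(-2t) + C_2e^(-2t), y(t) = -C_1e^(-2t) - C_2te^(-2t)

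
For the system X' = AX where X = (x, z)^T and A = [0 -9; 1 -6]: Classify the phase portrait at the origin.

stable improper node

A = [[0,-9],[1,-6]]; det(A-λI) = λ^2 + 6λ + 9.
repeated λ = -3 with a single eigenvector.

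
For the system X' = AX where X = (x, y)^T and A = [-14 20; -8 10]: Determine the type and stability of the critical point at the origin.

A = [[-14,20],[-8,10]]; det(A-λI) = λ^2 + 4λ + 20.
λ = -2 ± 4i: negative real part.

stable spiral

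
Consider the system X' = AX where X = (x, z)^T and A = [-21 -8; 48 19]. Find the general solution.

x(t) = c_1e^(3t) - c_2e^(-5t), z(t) = -3c_1e^(3t) + 2c_2e^(-5t)

Coefficient matrix A = [[-21, -8], [48, 19]].
Characteristic polynomial det(A - λI) = λ^2 + 2λ - 15 = 0.
Eigenvalues λ = 3, -5.
For λ=3: (A-λI) row 1 is [-24, -8], so an eigenvector is (1, -3).
For λ=-5: (A-λI) row 1 is [-16, -8], so an eigenvector is (-1, 2).
General solution: c_1e^(3t)(1,-3) + c_2e^(-5t)(-1,2).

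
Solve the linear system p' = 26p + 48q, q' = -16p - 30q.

p(t) = 3c_1e^(-6t) - 2c_2e^(2t), q(t) = -2c_1e^(-6t) + c_2e^(2t)

Coefficient matrix A = [[26, 48], [-16, -30]].
Characteristic polynomial det(A - λI) = λ^2 + 4λ - 12 = 0.
Eigenvalues λ = -6, 2.
For λ=-6: (A-λI) row 1 is [32, 48], so an eigenvector is (3, -2).
For λ=2: (A-λI) row 1 is [24, 48], so an eigenvector is (-2, 1).
General solution: c_1e^(-6t)(3,-2) + c_2e^(2t)(-2,1).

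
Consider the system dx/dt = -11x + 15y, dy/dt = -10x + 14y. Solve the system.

Coefficient matrix A = [[-11, 15], [-10, 14]].
Characteristic polynomial det(A - λI) = λ^2 - 3λ - 4 = 0.
Eigenvalues λ = -1, 4.
For λ=-1: (A-λI) row 1 is [-10, 15], so an eigenvector is (3, 2).
For λ=4: (A-λI) row 1 is [-15, 15], so an eigenvector is (-1, -1).
General solution: c_1e^(-t)(3,2) + c_2e^(4t)(-1,-1).

x(t) = 3c_1e^(-t) - c_2e^(4t), y(t) = 2c_1e^(-t) - c_2e^(4t)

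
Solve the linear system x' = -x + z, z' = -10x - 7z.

x(t) = c_1e^(-4t)sin(t) - c_2e^(-4t)cos(t), z(t) = -3c_1e^(-4t)sin(t) + c_1e^(-4t)cos(t) + c_2e^(-4t)sin(t) + 3c_2e^(-4t)cos(t)

Coefficient matrix A = [[-1, 1], [-10, -7]].
Characteristic polynomial det(A - λI) = λ^2 + 8λ + 17 = 0.
Eigenvalues λ = -4 ± i (complex conjugate pair).
For λ=-4+i: an eigenvector is (0,1) - i(1,-3) = (0 - i, 1 + 3i).
A real fundamental pair from Re and Im of e^((-4+i)t)v: X_1 = e^(-4t)(cos(t)·(0,1) + sin(t)·(1,-3)), X_2 = e^(-4t)(sin(t)·(0,1) - cos(t)·(1,-3)).
General solution: c_1X_1 + c_2X_2.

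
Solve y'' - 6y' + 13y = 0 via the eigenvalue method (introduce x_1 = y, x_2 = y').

y(t) = K_1e^(3t)cos(2t) + K_2e^(3t)sin(2t)

Let x_1 = y, x_2 = y'. Then x_1' = x_2 and x_2' = -13x_1 + 6x_2.
A = [[0,1],[-13,6]]; det(A-λI) = λ^2 - 6λ + 13.
Eigenvalues λ = 3 ± 2i.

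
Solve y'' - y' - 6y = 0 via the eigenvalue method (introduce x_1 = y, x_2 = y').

y(t) = c_1e^(-2t) + c_2e^(3t)

Let x_1 = y, x_2 = y'. Then x_1' = x_2 and x_2' = 6x_1 + x_2.
A = [[0,1],[6,1]]; det(A-λI) = λ^2 - λ - 6.
Eigenvalues λ = -2, 3 with eigenvectors (1,-2), (1,3).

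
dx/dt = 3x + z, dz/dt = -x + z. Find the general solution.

x(t) = -K_1e^(2t) - K_2te^(2t) + 2K_2e^(2t), z(t) = K_1e^(2t) + K_2te^(2t) - 3K_2e^(2t)

Coefficient matrix A = [[3, 1], [-1, 1]].
Characteristic polynomial det(A - λI) = λ^2 - 4λ + 4 = 0.
Single eigenvalue λ = 2 with algebraic multiplicity 2.
Eigenvector v = (-1,1); generalized eigenvector w with (A-λI)w=v is (2,-3).
General solution: e^(2t)[K_1·v + K_2·(t·v + w)].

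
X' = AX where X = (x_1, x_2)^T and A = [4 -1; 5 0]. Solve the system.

x_1(t) = K_1e^(2t)cos(t) + K_2e^(2t)sin(t), x_2(t) = K_1e^(2t)sin(t) + 2K_1e^(2t)cos(t) + 2K_2e^(2t)sin(t) - K_2e^(2t)cos(t)

Coefficient matrix A = [[4, -1], [5, 0]].
Characteristic polynomial det(A - λI) = λ^2 - 4λ + 5 = 0.
Eigenvalues λ = 2 ± i (complex conjugate pair).
For λ=2+i: an eigenvector is (1,2) - i(0,1) = (1, 2 - i).
A real fundamental pair from Re and Im of e^((2+i)t)v: X_1 = e^(2t)(cos(t)·(1,2) + sin(t)·(0,1)), X_2 = e^(2t)(sin(t)·(1,2) - cos(t)·(0,1)).
General solution: K_1X_1 + K_2X_2.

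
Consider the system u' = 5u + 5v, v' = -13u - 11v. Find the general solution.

u(t) = c_1e^(-3t)sin(t) + 2c_1e^(-3t)cos(t) + 2c_2e^(-3t)sin(t) - c_2e^(-3t)cos(t), v(t) = -2c_1e^(-3t)sin(t) - 3c_1e^(-3t)cos(t) - 3c_2e^(-3t)sin(t) + 2c_2e^(-3t)cos(t)

Coefficient matrix A = [[5, 5], [-13, -11]].
Characteristic polynomial det(A - λI) = λ^2 + 6λ + 10 = 0.
Eigenvalues λ = -3 ± i (complex conjugate pair).
For λ=-3+i: an eigenvector is (2,-3) - i(1,-2) = (2 - i, -3 + 2i).
A real fundamental pair from Re and Im of e^((-3+i)t)v: X_1 = e^(-3t)(cos(t)·(2,-3) + sin(t)·(1,-2)), X_2 = e^(-3t)(sin(t)·(2,-3) - cos(t)·(1,-2)).
General solution: c_1X_1 + c_2X_2.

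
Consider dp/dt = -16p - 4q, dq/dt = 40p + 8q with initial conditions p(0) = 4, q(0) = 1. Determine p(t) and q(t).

Coefficient matrix A = [[-16, -4], [40, 8]].
Characteristic polynomial det(A - λI) = λ^2 + 8λ + 32 = 0.
Eigenvalues λ = -4 ± 4i (complex conjugate pair).
For λ=-4+4i: an eigenvector is (1,-3) - i(0,1) = (1, -3 - i).
A real fundamental pair from Re and Im of e^((-4+4i)t)v: X_1 = e^(-4t)(cos(4t)·(1,-3) + sin(4t)·(0,1)), X_2 = e^(-4t)(sin(4t)·(1,-3) - cos(4t)·(0,1)).
General solution: C_1X_1 + C_2X_2.
Applying p(0)=4, q(0)=1 gives C_1=4, C_2=-13.

p(t) = -13e^(-4t)sin(4t) + 4e^(-4t)cos(4t), q(t) = 43e^(-4t)sin(4t) + e^(-4t)cos(4t)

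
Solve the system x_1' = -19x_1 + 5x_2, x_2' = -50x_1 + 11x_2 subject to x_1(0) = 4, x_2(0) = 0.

x_1(t) = -12e^(-4t)sin(5t) + 4e^(-4t)cos(5t), x_2(t) = -40e^(-4t)sin(5t)

Coefficient matrix A = [[-19, 5], [-50, 11]].
Characteristic polynomial det(A - λI) = λ^2 + 8λ + 41 = 0.
Eigenvalues λ = -4 ± 5i (complex conjugate pair).
For λ=-4+5i: an eigenvector is (0,-1) - i(-1,-3) = (0 + i, -1 + 3i).
A real fundamental pair from Re and Im of e^((-4+5i)t)v: X_1 = e^(-4t)(cos(5t)·(0,-1) + sin(5t)·(-1,-3)), X_2 = e^(-4t)(sin(5t)·(0,-1) - cos(5t)·(-1,-3)).
General solution: c_1X_1 + c_2X_2.
Applying x_1(0)=4, x_2(0)=0 gives c_1=12, c_2=4.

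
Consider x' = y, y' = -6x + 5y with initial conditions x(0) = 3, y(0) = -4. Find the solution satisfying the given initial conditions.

x(t) = -10e^(3t) + 13e^(2t), y(t) = -30e^(3t) + 26e^(2t)

Coefficient matrix A = [[0, 1], [-6, 5]].
Characteristic polynomial det(A - λI) = λ^2 - 5λ + 6 = 0.
Eigenvalues λ = 2, 3.
For λ=2: (A-λI) row 1 is [-2, 1], so an eigenvector is (1, 2).
For λ=3: (A-λI) row 1 is [-3, 1], so an eigenvector is (-1, -3).
General solution: c_1e^(2t)(1,2) + c_2e^(3t)(-1,-3).
Applying x(0)=3, y(0)=-4 gives c_1=13, c_2=10.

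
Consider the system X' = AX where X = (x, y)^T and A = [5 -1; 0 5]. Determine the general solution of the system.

x(t) = C_1e^(5t) + C_2te^(5t) - C_2e^(5t), y(t) = -C_2e^(5t)

Coefficient matrix A = [[5, -1], [0, 5]].
Characteristic polynomial det(A - λI) = λ^2 - 10λ + 25 = 0.
Single eigenvalue λ = 5 with algebraic multiplicity 2.
Eigenvector v = (1,0); generalized eigenvector w with (A-λI)w=v is (-1,-1).
General solution: e^(5t)[C_1·v + C_2·(t·v + w)].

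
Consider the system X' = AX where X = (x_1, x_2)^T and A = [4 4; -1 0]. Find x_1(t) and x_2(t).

Coefficient matrix A = [[4, 4], [-1, 0]].
Characteristic polynomial det(A - λI) = λ^2 - 4λ + 4 = 0.
Single eigenvalue λ = 2 with algebraic multiplicity 2.
Eigenvector v = (2,-1); generalized eigenvector w with (A-λI)w=v is (3,-1).
General solution: e^(2t)[c_1·v + c_2·(t·v + w)].

x_1(t) = 2c_1e^(2t) + 2c_2te^(2t) + 3c_2e^(2t), x_2(t) = -c_1e^(2t) - c_2te^(2t) - c_2e^(2t)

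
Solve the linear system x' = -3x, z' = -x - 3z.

Coefficient matrix A = [[-3, 0], [-1, -3]].
Characteristic polynomial det(A - λI) = λ^2 + 6λ + 9 = 0.
Single eigenvalue λ = -3 with algebraic multiplicity 2.
Eigenvector v = (0,1); generalized eigenvector w with (A-λI)w=v is (-1,-1).
General solution: e^(-3t)[c_1·v + c_2·(t·v + w)].

x(t) = -c_2e^(-3t), z(t) = c_1e^(-3t) + c_2te^(-3t) - c_2e^(-3t)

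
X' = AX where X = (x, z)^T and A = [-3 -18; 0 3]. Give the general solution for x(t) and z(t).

x(t) = C_1e^(-3t) + 3C_2e^(3t), z(t) = -C_2e^(3t)

Coefficient matrix A = [[-3, -18], [0, 3]].
Characteristic polynomial det(A - λI) = λ^2 - 9 = 0.
Eigenvalues λ = -3, 3.
For λ=-3: (A-λI) row 1 is [0, -18], so an eigenvector is (1, 0).
For λ=3: (A-λI) row 1 is [-6, -18], so an eigenvector is (3, -1).
General solution: C_1e^(-3t)(1,0) + C_2e^(3t)(3,-1).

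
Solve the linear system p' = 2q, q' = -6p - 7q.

Coefficient matrix A = [[0, 2], [-6, -7]].
Characteristic polynomial det(A - λI) = λ^2 + 7λ + 12 = 0.
Eigenvalues λ = -3, -4.
For λ=-3: (A-λI) row 1 is [3, 2], so an eigenvector is (-2, 3).
For λ=-4: (A-λI) row 1 is [4, 2], so an eigenvector is (1, -2).
General solution: c_1e^(-3t)(-2,3) + c_2e^(-4t)(1,-2).

p(t) = -2c_1e^(-3t) + c_2e^(-4t), q(t) = 3c_1e^(-3t) - 2c_2e^(-4t)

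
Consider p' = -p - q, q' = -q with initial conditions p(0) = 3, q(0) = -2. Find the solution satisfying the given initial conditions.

p(t) = 2te^(-t) + 3e^(-t), q(t) = -2e^(-t)

Coefficient matrix A = [[-1, -1], [0, -1]].
Characteristic polynomial det(A - λI) = λ^2 + 2λ + 1 = 0.
Single eigenvalue λ = -1 with algebraic multiplicity 2.
Eigenvector v = (1,0); generalized eigenvector w with (A-λI)w=v is (1,-1).
General solution: e^(-t)[c_1·v + c_2·(t·v + w)].
Applying p(0)=3, q(0)=-2 gives c_1=1, c_2=2.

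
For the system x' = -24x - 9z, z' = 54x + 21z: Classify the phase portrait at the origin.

saddle

A = [[-24,-9],[54,21]]; det(A-λI) = λ^2 + 3λ - 18.
λ = -6, 3: opposite signs.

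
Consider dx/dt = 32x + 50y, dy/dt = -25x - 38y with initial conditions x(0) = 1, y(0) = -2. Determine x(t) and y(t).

x(t) = -13e^(-3t)sin(5t) + e^(-3t)cos(5t), y(t) = 9e^(-3t)sin(5t) - 2e^(-3t)cos(5t)

Coefficient matrix A = [[32, 50], [-25, -38]].
Characteristic polynomial det(A - λI) = λ^2 + 6λ + 34 = 0.
Eigenvalues λ = -3 ± 5i (complex conjugate pair).
For λ=-3+5i: an eigenvector is (-1,1) - i(3,-2) = (-1 - 3i, 1 + 2i).
A real fundamental pair from Re and Im of e^((-3+5i)t)v: X_1 = e^(-3t)(cos(5t)·(-1,1) + sin(5t)·(3,-2)), X_2 = e^(-3t)(sin(5t)·(-1,1) - cos(5t)·(3,-2)).
General solution: K_1X_1 + K_2X_2.
Applying x(0)=1, y(0)=-2 gives K_1=-4, K_2=1.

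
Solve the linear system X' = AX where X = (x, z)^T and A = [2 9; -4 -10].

x(t) = 3K_1e^(-4t) + 3K_2te^(-4t) + 2K_2e^(-4t), z(t) = -2K_1e^(-4t) - 2K_2te^(-4t) - K_2e^(-4t)

Coefficient matrix A = [[2, 9], [-4, -10]].
Characteristic polynomial det(A - λI) = λ^2 + 8λ + 16 = 0.
Single eigenvalue λ = -4 with algebraic multiplicity 2.
Eigenvector v = (3,-2); generalized eigenvector w with (A-λI)w=v is (2,-1).
General solution: e^(-4t)[K_1·v + K_2·(t·v + w)].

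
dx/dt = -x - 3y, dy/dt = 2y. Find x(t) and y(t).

Coefficient matrix A = [[-1, -3], [0, 2]].
Characteristic polynomial det(A - λI) = λ^2 - λ - 2 = 0.
Eigenvalues λ = -1, 2.
For λ=-1: (A-λI) row 1 is [0, -3], so an eigenvector is (-1, 0).
For λ=2: (A-λI) row 1 is [-3, -3], so an eigenvector is (-1, 1).
General solution: C_1e^(-t)(-1,0) + C_2e^(2t)(-1,1).

x(t) = -C_1e^(-t) - C_2e^(2t), y(t) = C_2e^(2t)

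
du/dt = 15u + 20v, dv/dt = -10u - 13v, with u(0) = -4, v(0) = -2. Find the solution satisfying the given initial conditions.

Coefficient matrix A = [[15, 20], [-10, -13]].
Characteristic polynomial det(A - λI) = λ^2 - 2λ + 5 = 0.
Eigenvalues λ = 1 ± 2i (complex conjugate pair).
For λ=1+2i: an eigenvector is (-3,2) - i(-1,1) = (-3 + i, 2 - i).
A real fundamental pair from Re and Im of e^((1+2i)t)v: X_1 = e^(t)(cos(2t)·(-3,2) + sin(2t)·(-1,1)), X_2 = e^(t)(sin(2t)·(-3,2) - cos(2t)·(-1,1)).
General solution: K_1X_1 + K_2X_2.
Applying u(0)=-4, v(0)=-2 gives K_1=6, K_2=14.

u(t) = -48e^(t)sin(2t) - 4e^(t)cos(2t), v(t) = 34e^(t)sin(2t) - 2e^(t)cos(2t)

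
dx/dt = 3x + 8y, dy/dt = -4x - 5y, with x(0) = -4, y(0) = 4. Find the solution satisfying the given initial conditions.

x(t) = 4e^(-t)sin(4t) - 4e^(-t)cos(4t), y(t) = 4e^(-t)cos(4t)

Coefficient matrix A = [[3, 8], [-4, -5]].
Characteristic polynomial det(A - λI) = λ^2 + 2λ + 17 = 0.
Eigenvalues λ = -1 ± 4i (complex conjugate pair).
For λ=-1+4i: an eigenvector is (1,0) - i(1,-1) = (1 - i, 0 + i).
A real fundamental pair from Re and Im of e^((-1+4i)t)v: X_1 = e^(-t)(cos(4t)·(1,0) + sin(4t)·(1,-1)), X_2 = e^(-t)(sin(4t)·(1,0) - cos(4t)·(1,-1)).
General solution: c_1X_1 + c_2X_2.
Applying x(0)=-4, y(0)=4 gives c_1=0, c_2=4.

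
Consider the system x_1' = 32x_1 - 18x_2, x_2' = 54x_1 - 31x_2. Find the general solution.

x_1(t) = 2c_1e^(5t) + c_2e^(-4t), x_2(t) = 3c_1e^(5t) + 2c_2e^(-4t)

Coefficient matrix A = [[32, -18], [54, -31]].
Characteristic polynomial det(A - λI) = λ^2 - λ - 20 = 0.
Eigenvalues λ = 5, -4.
For λ=5: (A-λI) row 1 is [27, -18], so an eigenvector is (2, 3).
For λ=-4: (A-λI) row 1 is [36, -18], so an eigenvector is (1, 2).
General solution: c_1e^(5t)(2,3) + c_2e^(-4t)(1,2).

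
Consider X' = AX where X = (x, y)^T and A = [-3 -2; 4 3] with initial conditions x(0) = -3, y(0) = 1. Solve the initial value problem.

Coefficient matrix A = [[-3, -2], [4, 3]].
Characteristic polynomial det(A - λI) = λ^2 - 1 = 0.
Eigenvalues λ = 1, -1.
For λ=1: (A-λI) row 1 is [-4, -2], so an eigenvector is (1, -2).
For λ=-1: (A-λI) row 1 is [-2, -2], so an eigenvector is (-1, 1).
General solution: K_1e^(t)(1,-2) + K_2e^(-t)(-1,1).
Applying x(0)=-3, y(0)=1 gives K_1=2, K_2=5.

x(t) = 2e^(t) - 5e^(-t), y(t) = -4e^(t) + 5e^(-t)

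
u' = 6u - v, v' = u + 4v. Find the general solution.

u(t) = -C_1e^(5t) - C_2te^(5t), v(t) = -C_1e^(5t) - C_2te^(5t) + C_2e^(5t)

Coefficient matrix A = [[6, -1], [1, 4]].
Characteristic polynomial det(A - λI) = λ^2 - 10λ + 25 = 0.
Single eigenvalue λ = 5 with algebraic multiplicity 2.
Eigenvector v = (-1,-1); generalized eigenvector w with (A-λI)w=v is (0,1).
General solution: e^(5t)[C_1·v + C_2·(t·v + w)].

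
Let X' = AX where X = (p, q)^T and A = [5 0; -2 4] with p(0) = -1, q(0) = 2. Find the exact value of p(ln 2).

A = [[5,0],[-2,4]]; eigenvalues λ = 4, 5.
Eigenvectors: (0,1) for λ=4, (-1,2) for λ=5.
From the initial condition, c_1 = 0, c_2 = 1.
p(ln 2) = (0)(2^4)(0) + (1)(2^5)(-1) = -32.

-32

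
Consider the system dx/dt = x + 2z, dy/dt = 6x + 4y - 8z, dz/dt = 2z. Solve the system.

x(t) = K_1e^(t) + 2K_3e^(2t), y(t) = -2K_1e^(t) + K_2e^(4t) - 2K_3e^(2t), z(t) = K_3e^(2t)

Coefficient matrix A = [[1, 0, 2], [6, 4, -8], [0, 0, 2]].
det(A - λI) = 0 gives eigenvalues λ = 1, 4, 2.
For λ=1: eigenvector (1,-2,0).
For λ=4: eigenvector (0,1,0).
For λ=2: eigenvector (2,-2,1).
General solution: K_1e^(t)(1,-2,0) + K_2e^(4t)(0,1,0) + K_3e^(2t)(2,-2,1).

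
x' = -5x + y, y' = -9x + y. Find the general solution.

x(t) = -c_1e^(-2t) - c_2te^(-2t) + c_2e^(-2t), y(t) = -3c_1e^(-2t) - 3c_2te^(-2t) + 2c_2e^(-2t)

Coefficient matrix A = [[-5, 1], [-9, 1]].
Characteristic polynomial det(A - λI) = λ^2 + 4λ + 4 = 0.
Single eigenvalue λ = -2 with algebraic multiplicity 2.
Eigenvector v = (-1,-3); generalized eigenvector w with (A-λI)w=v is (1,2).
General solution: e^(-2t)[c_1·v + c_2·(t·v + w)].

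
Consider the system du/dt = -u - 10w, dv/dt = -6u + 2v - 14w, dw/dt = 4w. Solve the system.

Coefficient matrix A = [[-1, 0, -10], [-6, 2, -14], [0, 0, 4]].
det(A - λI) = 0 gives eigenvalues λ = -1, 2, 4.
For λ=-1: eigenvector (1,2,0).
For λ=2: eigenvector (0,1,0).
For λ=4: eigenvector (-2,-1,1).
General solution: c_1e^(-t)(1,2,0) + c_2e^(2t)(0,1,0) + c_3e^(4t)(-2,-1,1).

u(t) = c_1e^(-t) - 2c_3e^(4t), v(t) = 2c_1e^(-t) + c_2e^(2t) - c_3e^(4t), w(t) = c_3e^(4t)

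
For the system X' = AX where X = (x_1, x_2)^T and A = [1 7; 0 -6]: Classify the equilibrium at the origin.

A = [[1,7],[0,-6]]; det(A-λI) = λ^2 + 5λ - 6.
λ = 1, -6: opposite signs.

saddle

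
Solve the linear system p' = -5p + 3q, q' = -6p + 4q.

p(t) = -K_1e^(t) - K_2e^(-2t), q(t) = -2K_1e^(t) - K_2e^(-2t)

Coefficient matrix A = [[-5, 3], [-6, 4]].
Characteristic polynomial det(A - λI) = λ^2 + λ - 2 = 0.
Eigenvalues λ = 1, -2.
For λ=1: (A-λI) row 1 is [-6, 3], so an eigenvector is (-1, -2).
For λ=-2: (A-λI) row 1 is [-3, 3], so an eigenvector is (-1, -1).
General solution: K_1e^(t)(-1,-2) + K_2e^(-2t)(-1,-1).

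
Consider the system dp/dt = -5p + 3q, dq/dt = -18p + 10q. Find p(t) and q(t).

p(t) = -c_1e^(t) + c_2e^(4t), q(t) = -2c_1e^(t) + 3c_2e^(4t)

Coefficient matrix A = [[-5, 3], [-18, 10]].
Characteristic polynomial det(A - λI) = λ^2 - 5λ + 4 = 0.
Eigenvalues λ = 1, 4.
For λ=1: (A-λI) row 1 is [-6, 3], so an eigenvector is (-1, -2).
For λ=4: (A-λI) row 1 is [-9, 3], so an eigenvector is (1, 3).
General solution: c_1e^(t)(-1,-2) + c_2e^(4t)(1,3).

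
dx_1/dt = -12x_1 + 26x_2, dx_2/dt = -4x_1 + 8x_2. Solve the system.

Coefficient matrix A = [[-12, 26], [-4, 8]].
Characteristic polynomial det(A - λI) = λ^2 + 4λ + 8 = 0.
Eigenvalues λ = -2 ± 2i (complex conjugate pair).
For λ=-2+2i: an eigenvector is (-3,-1) - i(2,1) = (-3 - 2i, -1 - i).
A real fundamental pair from Re and Im of e^((-2+2i)t)v: X_1 = e^(-2t)(cos(2t)·(-3,-1) + sin(2t)·(2,1)), X_2 = e^(-2t)(sin(2t)·(-3,-1) - cos(2t)·(2,1)).
General solution: c_1X_1 + c_2X_2.

x_1(t) = 2c_1e^(-2t)sin(2t) - 3c_1e^(-2t)cos(2t) - 3c_2e^(-2t)sin(2t) - 2c_2e^(-2t)cos(2t), x_2(t) = c_1e^(-2t)sin(2t) - c_1e^(-2t)cos(2t) - c_2e^(-2t)sin(2t) - c_2e^(-2t)cos(2t)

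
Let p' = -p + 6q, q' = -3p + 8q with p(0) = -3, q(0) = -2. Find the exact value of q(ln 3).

-252

A = [[-1,6],[-3,8]]; eigenvalues λ = 2, 5.
Eigenvectors: (-2,-1) for λ=2, (-1,-1) for λ=5.
From the initial condition, c_1 = 1, c_2 = 1.
q(ln 3) = (1)(3^2)(-1) + (1)(3^5)(-1) = -252.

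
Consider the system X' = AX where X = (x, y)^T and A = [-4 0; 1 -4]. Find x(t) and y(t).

Coefficient matrix A = [[-4, 0], [1, -4]].
Characteristic polynomial det(A - λI) = λ^2 + 8λ + 16 = 0.
Single eigenvalue λ = -4 with algebraic multiplicity 2.
Eigenvector v = (0,1); generalized eigenvector w with (A-λI)w=v is (1,-3).
General solution: e^(-4t)[C_1·v + C_2·(t·v + w)].

x(t) = C_2e^(-4t), y(t) = C_1e^(-4t) + C_2te^(-4t) - 3C_2e^(-4t)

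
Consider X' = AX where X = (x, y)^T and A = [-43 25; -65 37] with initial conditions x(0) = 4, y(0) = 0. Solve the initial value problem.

Coefficient matrix A = [[-43, 25], [-65, 37]].
Characteristic polynomial det(A - λI) = λ^2 + 6λ + 34 = 0.
Eigenvalues λ = -3 ± 5i (complex conjugate pair).
For λ=-3+5i: an eigenvector is (2,3) - i(-1,-2) = (2 + i, 3 + 2i).
A real fundamental pair from Re and Im of e^((-3+5i)t)v: X_1 = e^(-3t)(cos(5t)·(2,3) + sin(5t)·(-1,-2)), X_2 = e^(-3t)(sin(5t)·(2,3) - cos(5t)·(-1,-2)).
General solution: c_1X_1 + c_2X_2.
Applying x(0)=4, y(0)=0 gives c_1=8, c_2=-12.

x(t) = -32e^(-3t)sin(5t) + 4e^(-3t)cos(5t), y(t) = -52e^(-3t)sin(5t)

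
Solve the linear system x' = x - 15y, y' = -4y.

Coefficient matrix A = [[1, -15], [0, -4]].
Characteristic polynomial det(A - λI) = λ^2 + 3λ - 4 = 0.
Eigenvalues λ = 1, -4.
For λ=1: (A-λI) row 1 is [0, -15], so an eigenvector is (1, 0).
For λ=-4: (A-λI) row 1 is [5, -15], so an eigenvector is (-3, -1).
General solution: C_1e^(t)(1,0) + C_2e^(-4t)(-3,-1).

x(t) = C_1e^(t) - 3C_2e^(-4t), y(t) = -C_2e^(-4t)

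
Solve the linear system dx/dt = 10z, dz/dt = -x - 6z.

x(t) = C_1e^(-3t)sin(t) - 3C_1e^(-3t)cos(t) - 3C_2e^(-3t)sin(t) - C_2e^(-3t)cos(t), z(t) = C_1e^(-3t)cos(t) + C_2e^(-3t)sin(t)

Coefficient matrix A = [[0, 10], [-1, -6]].
Characteristic polynomial det(A - λI) = λ^2 + 6λ + 10 = 0.
Eigenvalues λ = -3 ± i (complex conjugate pair).
For λ=-3+i: an eigenvector is (-3,1) - i(1,0) = (-3 - i, 1).
A real fundamental pair from Re and Im of e^((-3+i)t)v: X_1 = e^(-3t)(cos(t)·(-3,1) + sin(t)·(1,0)), X_2 = e^(-3t)(sin(t)·(-3,1) - cos(t)·(1,0)).
General solution: C_1X_1 + C_2X_2.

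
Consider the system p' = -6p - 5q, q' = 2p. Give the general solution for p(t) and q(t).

Coefficient matrix A = [[-6, -5], [2, 0]].
Characteristic polynomial det(A - λI) = λ^2 + 6λ + 10 = 0.
Eigenvalues λ = -3 ± i (complex conjugate pair).
For λ=-3+i: an eigenvector is (-2,1) - i(1,-1) = (-2 - i, 1 + i).
A real fundamental pair from Re and Im of e^((-3+i)t)v: X_1 = e^(-3t)(cos(t)·(-2,1) + sin(t)·(1,-1)), X_2 = e^(-3t)(sin(t)·(-2,1) - cos(t)·(1,-1)).
General solution: c_1X_1 + c_2X_2.

p(t) = c_1e^(-3t)sin(t) - 2c_1e^(-3t)cos(t) - 2c_2e^(-3t)sin(t) - c_2e^(-3t)cos(t), q(t) = -c_1e^(-3t)sin(t) + c_1e^(-3t)cos(t) + c_2e^(-3t)sin(t) + c_2e^(-3t)cos(t)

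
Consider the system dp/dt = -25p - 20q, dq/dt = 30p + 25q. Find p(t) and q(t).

p(t) = -K_1e^(-5t) - 2K_2e^(5t), q(t) = K_1e^(-5t) + 3K_2e^(5t)

Coefficient matrix A = [[-25, -20], [30, 25]].
Characteristic polynomial det(A - λI) = λ^2 - 25 = 0.
Eigenvalues λ = -5, 5.
For λ=-5: (A-λI) row 1 is [-20, -20], so an eigenvector is (-1, 1).
For λ=5: (A-λI) row 1 is [-30, -20], so an eigenvector is (-2, 3).
General solution: K_1e^(-5t)(-1,1) + K_2e^(5t)(-2,3).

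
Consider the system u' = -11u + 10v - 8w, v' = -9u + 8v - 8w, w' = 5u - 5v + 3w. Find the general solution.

u(t) = c_1e^(-t) - 2c_2e^(3t) - 2c_3e^(-2t), v(t) = c_1e^(-t) - 2c_2e^(3t) - c_3e^(-2t), w(t) = c_2e^(3t) + c_3e^(-2t)

Coefficient matrix A = [[-11, 10, -8], [-9, 8, -8], [5, -5, 3]].
det(A - λI) = 0 gives eigenvalues λ = -1, 3, -2.
For λ=-1: eigenvector (1,1,0).
For λ=3: eigenvector (-2,-2,1).
For λ=-2: eigenvector (-2,-1,1).
General solution: c_1e^(-t)(1,1,0) + c_2e^(3t)(-2,-2,1) + c_3e^(-2t)(-2,-1,1).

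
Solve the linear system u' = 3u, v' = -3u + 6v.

Coefficient matrix A = [[3, 0], [-3, 6]].
Characteristic polynomial det(A - λI) = λ^2 - 9λ + 18 = 0.
Eigenvalues λ = 6, 3.
For λ=6: (A-λI) row 1 is [-3, 0], so an eigenvector is (0, -1).
For λ=3: (A-λI) row 2 is [-3, 3], so an eigenvector is (1, 1).
General solution: c_1e^(6t)(0,-1) + c_2e^(3t)(1,1).

u(t) = c_2e^(3t), v(t) = -c_1e^(6t) + c_2e^(3t)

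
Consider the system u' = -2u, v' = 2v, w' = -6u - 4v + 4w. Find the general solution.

Coefficient matrix A = [[-2, 0, 0], [0, 2, 0], [-6, -4, 4]].
det(A - λI) = 0 gives eigenvalues λ = -2, 4, 2.
For λ=-2: eigenvector (1,0,1).
For λ=4: eigenvector (0,0,1).
For λ=2: eigenvector (0,1,2).
General solution: K_1e^(-2t)(1,0,1) + K_2e^(4t)(0,0,1) + K_3e^(2t)(0,1,2).

u(t) = K_1e^(-2t), v(t) = K_3e^(2t), w(t) = K_1e^(-2t) + K_2e^(4t) + 2K_3e^(2t)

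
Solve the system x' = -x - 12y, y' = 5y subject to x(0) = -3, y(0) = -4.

Coefficient matrix A = [[-1, -12], [0, 5]].
Characteristic polynomial det(A - λI) = λ^2 - 4λ - 5 = 0.
Eigenvalues λ = 5, -1.
For λ=5: (A-λI) row 1 is [-6, -12], so an eigenvector is (-2, 1).
For λ=-1: (A-λI) row 1 is [0, -12], so an eigenvector is (1, 0).
General solution: C_1e^(5t)(-2,1) + C_2e^(-t)(1,0).
Applying x(0)=-3, y(0)=-4 gives C_1=-4, C_2=-11.

x(t) = 8e^(5t) - 11e^(-t), y(t) = -4e^(5t)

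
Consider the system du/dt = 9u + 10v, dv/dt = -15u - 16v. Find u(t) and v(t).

u(t) = -c_1e^(-t) + 2c_2e^(-6t), v(t) = c_1e^(-t) - 3c_2e^(-6t)

Coefficient matrix A = [[9, 10], [-15, -16]].
Characteristic polynomial det(A - λI) = λ^2 + 7λ + 6 = 0.
Eigenvalues λ = -1, -6.
For λ=-1: (A-λI) row 1 is [10, 10], so an eigenvector is (-1, 1).
For λ=-6: (A-λI) row 1 is [15, 10], so an eigenvector is (2, -3).
General solution: c_1e^(-t)(-1,1) + c_2e^(-6t)(2,-3).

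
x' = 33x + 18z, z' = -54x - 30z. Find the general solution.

Coefficient matrix A = [[33, 18], [-54, -30]].
Characteristic polynomial det(A - λI) = λ^2 - 3λ - 18 = 0.
Eigenvalues λ = 6, -3.
For λ=6: (A-λI) row 1 is [27, 18], so an eigenvector is (2, -3).
For λ=-3: (A-λI) row 1 is [36, 18], so an eigenvector is (1, -2).
General solution: c_1e^(6t)(2,-3) + c_2e^(-3t)(1,-2).

x(t) = 2c_1e^(6t) + c_2e^(-3t), z(t) = -3c_1e^(6t) - 2c_2e^(-3t)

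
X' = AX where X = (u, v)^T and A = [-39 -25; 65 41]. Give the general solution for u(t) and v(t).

Coefficient matrix A = [[-39, -25], [65, 41]].
Characteristic polynomial det(A - λI) = λ^2 - 2λ + 26 = 0.
Eigenvalues λ = 1 ± 5i (complex conjugate pair).
For λ=1+5i: an eigenvector is (2,-3) - i(-1,2) = (2 + i, -3 - 2i).
A real fundamental pair from Re and Im of e^((1+5i)t)v: X_1 = e^(t)(cos(5t)·(2,-3) + sin(5t)·(-1,2)), X_2 = e^(t)(sin(5t)·(2,-3) - cos(5t)·(-1,2)).
General solution: K_1X_1 + K_2X_2.

u(t) = -K_1e^(t)sin(5t) + 2K_1e^(t)cos(5t) + 2K_2e^(t)sin(5t) + K_2e^(t)cos(5t), v(t) = 2K_1e^(t)sin(5t) - 3K_1e^(t)cos(5t) - 3K_2e^(t)sin(5t) - 2K_2e^(t)cos(5t)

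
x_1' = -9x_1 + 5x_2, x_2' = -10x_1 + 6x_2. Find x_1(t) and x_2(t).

x_1(t) = -K_1e^(-4t) - K_2e^(t), x_2(t) = -K_1e^(-4t) - 2K_2e^(t)

Coefficient matrix A = [[-9, 5], [-10, 6]].
Characteristic polynomial det(A - λI) = λ^2 + 3λ - 4 = 0.
Eigenvalues λ = -4, 1.
For λ=-4: (A-λI) row 1 is [-5, 5], so an eigenvector is (-1, -1).
For λ=1: (A-λI) row 1 is [-10, 5], so an eigenvector is (-1, -2).
General solution: K_1e^(-4t)(-1,-1) + K_2e^(t)(-1,-2).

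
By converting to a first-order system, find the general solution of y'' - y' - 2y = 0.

Let x_1 = y, x_2 = y'. Then x_1' = x_2 and x_2' = 2x_1 + x_2.
A = [[0,1],[2,1]]; det(A-λI) = λ^2 - λ - 2.
Eigenvalues λ = 2, -1 with eigenvectors (1,2), (1,-1).

y(t) = K_1e^(2t) + K_2e^(-t)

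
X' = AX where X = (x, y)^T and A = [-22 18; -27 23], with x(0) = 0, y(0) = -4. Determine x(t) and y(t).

Coefficient matrix A = [[-22, 18], [-27, 23]].
Characteristic polynomial det(A - λI) = λ^2 - λ - 20 = 0.
Eigenvalues λ = 5, -4.
For λ=5: (A-λI) row 1 is [-27, 18], so an eigenvector is (2, 3).
For λ=-4: (A-λI) row 1 is [-18, 18], so an eigenvector is (-1, -1).
General solution: c_1e^(5t)(2,3) + c_2e^(-4t)(-1,-1).
Applying x(0)=0, y(0)=-4 gives c_1=-4, c_2=-8.

x(t) = -8e^(5t) + 8e^(-4t), y(t) = -12e^(5t) + 8e^(-4t)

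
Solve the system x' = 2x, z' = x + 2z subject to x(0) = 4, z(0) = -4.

x(t) = 4e^(2t), z(t) = 4te^(2t) - 4e^(2t)

Coefficient matrix A = [[2, 0], [1, 2]].
Characteristic polynomial det(A - λI) = λ^2 - 4λ + 4 = 0.
Single eigenvalue λ = 2 with algebraic multiplicity 2.
Eigenvector v = (0,-1); generalized eigenvector w with (A-λI)w=v is (-1,-3).
General solution: e^(2t)[K_1·v + K_2·(t·v + w)].
Applying x(0)=4, z(0)=-4 gives K_1=16, K_2=-4.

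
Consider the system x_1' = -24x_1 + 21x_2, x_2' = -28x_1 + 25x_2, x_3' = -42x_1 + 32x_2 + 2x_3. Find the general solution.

x_1(t) = C_1e^(-3t) + 3C_2e^(4t), x_2(t) = C_1e^(-3t) + 4C_2e^(4t), x_3(t) = 2C_1e^(-3t) + C_2e^(4t) + C_3e^(2t)

Coefficient matrix A = [[-24, 21, 0], [-28, 25, 0], [-42, 32, 2]].
det(A - λI) = 0 gives eigenvalues λ = -3, 4, 2.
For λ=-3: eigenvector (1,1,2).
For λ=4: eigenvector (3,4,1).
For λ=2: eigenvector (0,0,1).
General solution: C_1e^(-3t)(1,1,2) + C_2e^(4t)(3,4,1) + C_3e^(2t)(0,0,1).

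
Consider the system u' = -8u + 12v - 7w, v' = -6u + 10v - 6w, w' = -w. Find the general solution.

u(t) = -c_1e^(4t) - c_2e^(-t) + 2c_3e^(-2t), v(t) = -c_1e^(4t) + c_3e^(-2t), w(t) = c_2e^(-t)

Coefficient matrix A = [[-8, 12, -7], [-6, 10, -6], [0, 0, -1]].
det(A - λI) = 0 gives eigenvalues λ = 4, -1, -2.
For λ=4: eigenvector (-1,-1,0).
For λ=-1: eigenvector (-1,0,1).
For λ=-2: eigenvector (2,1,0).
General solution: c_1e^(4t)(-1,-1,0) + c_2e^(-t)(-1,0,1) + c_3e^(-2t)(2,1,0).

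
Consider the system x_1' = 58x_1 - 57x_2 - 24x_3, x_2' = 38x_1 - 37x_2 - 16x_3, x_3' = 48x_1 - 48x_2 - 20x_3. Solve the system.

x_1(t) = -C_1e^(t) + 3C_2e^(4t) + 3C_3e^(-4t), x_2(t) = -C_1e^(t) + 2C_2e^(4t) + 2C_3e^(-4t), x_3(t) = 2C_2e^(4t) + 3C_3e^(-4t)

Coefficient matrix A = [[58, -57, -24], [38, -37, -16], [48, -48, -20]].
det(A - λI) = 0 gives eigenvalues λ = 1, 4, -4.
For λ=1: eigenvector (-1,-1,0).
For λ=4: eigenvector (3,2,2).
For λ=-4: eigenvector (3,2,3).
General solution: C_1e^(t)(-1,-1,0) + C_2e^(4t)(3,2,2) + C_3e^(-4t)(3,2,3).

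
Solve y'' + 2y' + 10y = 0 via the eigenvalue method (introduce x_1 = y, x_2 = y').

Let x_1 = y, x_2 = y'. Then x_1' = x_2 and x_2' = -10x_1 - 2x_2.
A = [[0,1],[-10,-2]]; det(A-λI) = λ^2 + 2λ + 10.
Eigenvalues λ = -1 ± 3i.

y(t) = K_1e^(-t)cos(3t) + K_2e^(-t)sin(3t)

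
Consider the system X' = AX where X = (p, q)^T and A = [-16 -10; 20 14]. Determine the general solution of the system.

p(t) = -C_1e^(4t) + C_2e^(-6t), q(t) = 2C_1e^(4t) - C_2e^(-6t)

Coefficient matrix A = [[-16, -10], [20, 14]].
Characteristic polynomial det(A - λI) = λ^2 + 2λ - 24 = 0.
Eigenvalues λ = 4, -6.
For λ=4: (A-λI) row 1 is [-20, -10], so an eigenvector is (-1, 2).
For λ=-6: (A-λI) row 1 is [-10, -10], so an eigenvector is (1, -1).
General solution: C_1e^(4t)(-1,2) + C_2e^(-6t)(1,-1).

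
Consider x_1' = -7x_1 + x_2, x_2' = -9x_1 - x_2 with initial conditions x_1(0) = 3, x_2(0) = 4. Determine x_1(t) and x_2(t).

x_1(t) = -5te^(-4t) + 3e^(-4t), x_2(t) = -15te^(-4t) + 4e^(-4t)

Coefficient matrix A = [[-7, 1], [-9, -1]].
Characteristic polynomial det(A - λI) = λ^2 + 8λ + 16 = 0.
Single eigenvalue λ = -4 with algebraic multiplicity 2.
Eigenvector v = (1,3); generalized eigenvector w with (A-λI)w=v is (0,1).
General solution: e^(-4t)[K_1·v + K_2·(t·v + w)].
Applying x_1(0)=3, x_2(0)=4 gives K_1=3, K_2=-5.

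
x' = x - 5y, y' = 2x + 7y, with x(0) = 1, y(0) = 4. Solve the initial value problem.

x(t) = -23e^(4t)sin(t) + e^(4t)cos(t), y(t) = 14e^(4t)sin(t) + 4e^(4t)cos(t)

Coefficient matrix A = [[1, -5], [2, 7]].
Characteristic polynomial det(A - λI) = λ^2 - 8λ + 17 = 0.
Eigenvalues λ = 4 ± i (complex conjugate pair).
For λ=4+i: an eigenvector is (1,-1) - i(2,-1) = (1 - 2i, -1 + i).
A real fundamental pair from Re and Im of e^((4+i)t)v: X_1 = e^(4t)(cos(t)·(1,-1) + sin(t)·(2,-1)), X_2 = e^(4t)(sin(t)·(1,-1) - cos(t)·(2,-1)).
General solution: c_1X_1 + c_2X_2.
Applying x(0)=1, y(0)=4 gives c_1=-9, c_2=-5.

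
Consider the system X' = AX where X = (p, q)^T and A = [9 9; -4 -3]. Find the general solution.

Coefficient matrix A = [[9, 9], [-4, -3]].
Characteristic polynomial det(A - λI) = λ^2 - 6λ + 9 = 0.
Single eigenvalue λ = 3 with algebraic multiplicity 2.
Eigenvector v = (-3,2); generalized eigenvector w with (A-λI)w=v is (-2,1).
General solution: e^(3t)[c_1·v + c_2·(t·v + w)].

p(t) = -3c_1e^(3t) - 3c_2te^(3t) - 2c_2e^(3t), q(t) = 2c_1e^(3t) + 2c_2te^(3t) + c_2e^(3t)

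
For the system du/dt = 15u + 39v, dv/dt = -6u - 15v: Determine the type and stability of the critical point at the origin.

A = [[15,39],[-6,-15]]; det(A-λI) = λ^2 + 9.
λ = 0 ± 3i: zero real part.

center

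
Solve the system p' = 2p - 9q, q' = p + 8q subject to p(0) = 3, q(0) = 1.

p(t) = -18te^(5t) + 3e^(5t), q(t) = 6te^(5t) + e^(5t)

Coefficient matrix A = [[2, -9], [1, 8]].
Characteristic polynomial det(A - λI) = λ^2 - 10λ + 25 = 0.
Single eigenvalue λ = 5 with algebraic multiplicity 2.
Eigenvector v = (3,-1); generalized eigenvector w with (A-λI)w=v is (-1,0).
General solution: e^(5t)[K_1·v + K_2·(t·v + w)].
Applying p(0)=3, q(0)=1 gives K_1=-1, K_2=-6.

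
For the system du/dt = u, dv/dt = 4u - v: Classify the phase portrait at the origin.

saddle

A = [[1,0],[4,-1]]; det(A-λI) = λ^2 - 1.
λ = 1, -1: opposite signs.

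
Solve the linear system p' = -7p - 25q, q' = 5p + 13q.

Coefficient matrix A = [[-7, -25], [5, 13]].
Characteristic polynomial det(A - λI) = λ^2 - 6λ + 34 = 0.
Eigenvalues λ = 3 ± 5i (complex conjugate pair).
For λ=3+5i: an eigenvector is (-1,0) - i(2,-1) = (-1 - 2i, 0 + i).
A real fundamental pair from Re and Im of e^((3+5i)t)v: X_1 = e^(3t)(cos(5t)·(-1,0) + sin(5t)·(2,-1)), X_2 = e^(3t)(sin(5t)·(-1,0) - cos(5t)·(2,-1)).
General solution: c_1X_1 + c_2X_2.

p(t) = 2c_1e^(3t)sin(5t) - c_1e^(3t)cos(5t) - c_2e^(3t)sin(5t) - 2c_2e^(3t)cos(5t), q(t) = -c_1e^(3t)sin(5t) + c_2e^(3t)cos(5t)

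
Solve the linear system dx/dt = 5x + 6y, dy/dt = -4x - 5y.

x(t) = -3K_1e^(t) - K_2e^(-t), y(t) = 2K_1e^(t) + K_2e^(-t)

Coefficient matrix A = [[5, 6], [-4, -5]].
Characteristic polynomial det(A - λI) = λ^2 - 1 = 0.
Eigenvalues λ = 1, -1.
For λ=1: (A-λI) row 1 is [4, 6], so an eigenvector is (-3, 2).
For λ=-1: (A-λI) row 1 is [6, 6], so an eigenvector is (-1, 1).
General solution: K_1e^(t)(-3,2) + K_2e^(-t)(-1,1).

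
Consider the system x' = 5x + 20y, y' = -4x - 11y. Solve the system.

x(t) = C_1e^(-3t)sin(4t) - 2C_1e^(-3t)cos(4t) - 2C_2e^(-3t)sin(4t) - C_2e^(-3t)cos(4t), y(t) = C_1e^(-3t)cos(4t) + C_2e^(-3t)sin(4t)

Coefficient matrix A = [[5, 20], [-4, -11]].
Characteristic polynomial det(A - λI) = λ^2 + 6λ + 25 = 0.
Eigenvalues λ = -3 ± 4i (complex conjugate pair).
For λ=-3+4i: an eigenvector is (-2,1) - i(1,0) = (-2 - i, 1).
A real fundamental pair from Re and Im of e^((-3+4i)t)v: X_1 = e^(-3t)(cos(4t)·(-2,1) + sin(4t)·(1,0)), X_2 = e^(-3t)(sin(4t)·(-2,1) - cos(4t)·(1,0)).
General solution: C_1X_1 + C_2X_2.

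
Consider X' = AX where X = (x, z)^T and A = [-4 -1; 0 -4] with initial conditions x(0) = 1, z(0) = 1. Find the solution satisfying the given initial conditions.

x(t) = -te^(-4t) + e^(-4t), z(t) = e^(-4t)

Coefficient matrix A = [[-4, -1], [0, -4]].
Characteristic polynomial det(A - λI) = λ^2 + 8λ + 16 = 0.
Single eigenvalue λ = -4 with algebraic multiplicity 2.
Eigenvector v = (1,0); generalized eigenvector w with (A-λI)w=v is (2,-1).
General solution: e^(-4t)[c_1·v + c_2·(t·v + w)].
Applying x(0)=1, z(0)=1 gives c_1=3, c_2=-1.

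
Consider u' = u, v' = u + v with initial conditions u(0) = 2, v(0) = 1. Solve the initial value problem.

Coefficient matrix A = [[1, 0], [1, 1]].
Characteristic polynomial det(A - λI) = λ^2 - 2λ + 1 = 0.
Single eigenvalue λ = 1 with algebraic multiplicity 2.
Eigenvector v = (0,1); generalized eigenvector w with (A-λI)w=v is (1,-2).
General solution: e^(t)[c_1·v + c_2·(t·v + w)].
Applying u(0)=2, v(0)=1 gives c_1=5, c_2=2.

u(t) = 2e^(t), v(t) = 2te^(t) + e^(t)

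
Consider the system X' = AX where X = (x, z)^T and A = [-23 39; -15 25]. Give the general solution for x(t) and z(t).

x(t) = 2K_1e^(t)sin(3t) + 3K_1e^(t)cos(3t) + 3K_2e^(t)sin(3t) - 2K_2e^(t)cos(3t), z(t) = K_1e^(t)sin(3t) + 2K_1e^(t)cos(3t) + 2K_2e^(t)sin(3t) - K_2e^(t)cos(3t)

Coefficient matrix A = [[-23, 39], [-15, 25]].
Characteristic polynomial det(A - λI) = λ^2 - 2λ + 10 = 0.
Eigenvalues λ = 1 ± 3i (complex conjugate pair).
For λ=1+3i: an eigenvector is (3,2) - i(2,1) = (3 - 2i, 2 - i).
A real fundamental pair from Re and Im of e^((1+3i)t)v: X_1 = e^(t)(cos(3t)·(3,2) + sin(3t)·(2,1)), X_2 = e^(t)(sin(3t)·(3,2) - cos(3t)·(2,1)).
General solution: K_1X_1 + K_2X_2.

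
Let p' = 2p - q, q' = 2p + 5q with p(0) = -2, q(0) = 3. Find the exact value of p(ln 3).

A = [[2,-1],[2,5]]; eigenvalues λ = 3, 4.
Eigenvectors: (1,-1) for λ=3, (1,-2) for λ=4.
From the initial condition, c_1 = -1, c_2 = -1.
p(ln 3) = (-1)(3^3)(1) + (-1)(3^4)(1) = -108.

-108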